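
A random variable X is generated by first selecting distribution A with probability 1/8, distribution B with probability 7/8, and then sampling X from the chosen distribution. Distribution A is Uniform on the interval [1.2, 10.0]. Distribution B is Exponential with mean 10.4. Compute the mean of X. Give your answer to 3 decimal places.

9.800

Component means — A: 5.6; B: 10.4.
E[X] = 0.125·5.6 + 0.875·10.4 = 9.8.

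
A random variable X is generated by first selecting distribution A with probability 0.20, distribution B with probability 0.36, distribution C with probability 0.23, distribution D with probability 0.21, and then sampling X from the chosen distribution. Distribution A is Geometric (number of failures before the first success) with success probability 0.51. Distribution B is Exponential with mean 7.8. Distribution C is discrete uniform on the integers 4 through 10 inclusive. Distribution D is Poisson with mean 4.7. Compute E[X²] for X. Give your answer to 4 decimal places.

62.1821

For each component E[X²] = Var + (mean)², giving A: 2.807; B: 121.68; C: 53; D: 26.79.
Overall E[X²] = 0.2·2.807 + 0.36·121.68 + 0.23·53 + 0.21·26.79 = 62.1821.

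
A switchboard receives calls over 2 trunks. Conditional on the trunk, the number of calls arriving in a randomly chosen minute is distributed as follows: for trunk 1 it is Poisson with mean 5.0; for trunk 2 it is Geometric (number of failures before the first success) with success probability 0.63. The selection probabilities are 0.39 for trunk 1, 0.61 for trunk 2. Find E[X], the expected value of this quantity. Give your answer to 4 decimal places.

2.3083

Component means — 1: 5; 2: 0.587302.
E[X] = 0.39·5 + 0.61·0.587302 = 2.30825.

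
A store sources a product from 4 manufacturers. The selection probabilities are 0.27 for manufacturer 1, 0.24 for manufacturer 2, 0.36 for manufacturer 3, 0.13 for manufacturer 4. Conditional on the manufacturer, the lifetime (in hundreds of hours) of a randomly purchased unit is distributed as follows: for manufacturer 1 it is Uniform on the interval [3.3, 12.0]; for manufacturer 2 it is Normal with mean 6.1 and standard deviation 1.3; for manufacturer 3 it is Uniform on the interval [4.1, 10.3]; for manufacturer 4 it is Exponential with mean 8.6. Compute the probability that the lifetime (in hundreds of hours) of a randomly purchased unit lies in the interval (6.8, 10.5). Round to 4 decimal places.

Conditional on each manufacturer, P(6.8 < X < 10.5): 1: 0.425287; 2: 0.294773; 3: 0.564516; 4: 0.158573.
By total probability, P(6.8 < X < 10.5) = 0.27·0.425287 + 0.24·0.294773 + 0.36·0.564516 + 0.13·0.158573 = 0.409413.

0.4094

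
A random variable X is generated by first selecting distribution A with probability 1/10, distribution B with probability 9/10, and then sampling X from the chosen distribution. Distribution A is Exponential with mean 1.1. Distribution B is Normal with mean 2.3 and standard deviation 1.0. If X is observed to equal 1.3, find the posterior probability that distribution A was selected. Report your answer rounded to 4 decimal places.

0.1135

Likelihoods f(1.3 | ·): A: 0.278837; B: 0.241971.
Posterior ∝ prior × likelihood. Numerator for A: 0.1·0.278837 = 0.0278837.
Normalizing constant: 0.1·0.278837 + 0.9·0.241971 = 0.245657.
P(A | observation) = 0.0278837 / 0.245657 = 0.113506.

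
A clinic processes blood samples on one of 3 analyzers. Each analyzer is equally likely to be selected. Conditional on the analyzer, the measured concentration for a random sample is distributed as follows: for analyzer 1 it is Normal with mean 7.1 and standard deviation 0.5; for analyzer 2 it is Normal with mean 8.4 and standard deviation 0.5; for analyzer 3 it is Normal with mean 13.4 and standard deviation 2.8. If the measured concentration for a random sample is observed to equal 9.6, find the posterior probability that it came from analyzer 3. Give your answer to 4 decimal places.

Likelihoods f(9.6 | ·): 1: 2.97344e-06; 2: 0.0447891; 3: 0.0567286.
Posterior ∝ prior × likelihood. Numerator for 3: 0.333333·0.0567286 = 0.0189095.
Normalizing constant: 0.333333·2.97344e-06 + 0.333333·0.0447891 + 0.333333·0.0567286 = 0.0338402.
P(3 | observation) = 0.0189095 / 0.0338402 = 0.558789.

0.5588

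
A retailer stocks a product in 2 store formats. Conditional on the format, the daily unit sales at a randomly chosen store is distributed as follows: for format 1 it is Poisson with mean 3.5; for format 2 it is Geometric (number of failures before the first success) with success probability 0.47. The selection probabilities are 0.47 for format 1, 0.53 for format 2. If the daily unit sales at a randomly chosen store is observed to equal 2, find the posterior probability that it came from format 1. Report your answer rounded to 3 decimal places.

Likelihoods P(X=2 | ·): 1: 0.184959; 2: 0.132023.
Posterior ∝ prior × likelihood. Numerator for 1: 0.47·0.184959 = 0.0869307.
Normalizing constant: 0.47·0.184959 + 0.53·0.132023 = 0.156903.
P(1 | observation) = 0.0869307 / 0.156903 = 0.554041.

0.554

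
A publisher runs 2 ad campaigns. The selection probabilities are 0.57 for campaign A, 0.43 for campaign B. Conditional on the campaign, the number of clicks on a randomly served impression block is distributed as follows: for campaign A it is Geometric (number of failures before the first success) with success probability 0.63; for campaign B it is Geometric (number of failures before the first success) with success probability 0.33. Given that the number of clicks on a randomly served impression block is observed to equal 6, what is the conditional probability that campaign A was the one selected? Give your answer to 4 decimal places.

Likelihoods P(X=6 | ·): A: 0.00161641; B: 0.0298513.
Posterior ∝ prior × likelihood. Numerator for A: 0.57·0.00161641 = 0.000921352.
Normalizing constant: 0.57·0.00161641 + 0.43·0.0298513 = 0.0137574.
P(A | observation) = 0.000921352 / 0.0137574 = 0.0669714.

0.0670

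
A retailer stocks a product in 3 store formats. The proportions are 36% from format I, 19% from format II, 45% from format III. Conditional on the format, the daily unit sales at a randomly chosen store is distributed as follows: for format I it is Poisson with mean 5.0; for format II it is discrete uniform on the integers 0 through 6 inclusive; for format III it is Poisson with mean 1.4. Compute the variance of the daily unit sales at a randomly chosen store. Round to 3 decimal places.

5.782

Per component, I: μ=5, E[X²]=30; II: μ=3, E[X²]=13; III: μ=1.4, E[X²]=3.36.
E[X] = 0.36·5 + 0.19·3 + 0.45·1.4 = 3.
E[X²] = 0.36·30 + 0.19·13 + 0.45·3.36 = 14.782.
Var(X) = E[X²] − (E[X])² = 14.782 − 9 = 5.782.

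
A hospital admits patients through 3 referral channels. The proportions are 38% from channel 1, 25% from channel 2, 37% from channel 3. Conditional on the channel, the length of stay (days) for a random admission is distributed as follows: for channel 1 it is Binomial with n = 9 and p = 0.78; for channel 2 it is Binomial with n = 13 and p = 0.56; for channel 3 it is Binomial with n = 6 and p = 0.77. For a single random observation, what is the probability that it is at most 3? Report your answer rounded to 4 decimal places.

Conditional on each channel, P(X ≤ 3): 1: 0.00510565; 2: 0.0169939; 3: 0.139102.
By total probability, P(X ≤ 3) = 0.38·0.00510565 + 0.25·0.0169939 + 0.37·0.139102 = 0.0576564.

0.0577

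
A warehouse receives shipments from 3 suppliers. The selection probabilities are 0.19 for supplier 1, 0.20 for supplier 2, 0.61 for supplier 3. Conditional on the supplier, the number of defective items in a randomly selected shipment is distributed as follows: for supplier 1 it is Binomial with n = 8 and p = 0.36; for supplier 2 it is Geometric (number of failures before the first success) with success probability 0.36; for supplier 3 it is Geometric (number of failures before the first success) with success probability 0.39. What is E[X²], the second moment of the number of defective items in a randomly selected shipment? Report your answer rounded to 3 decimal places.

For each component E[X²] = Var + (mean)², giving 1: 10.1376; 2: 8.09877; 3: 6.45694.
Overall E[X²] = 0.19·10.1376 + 0.2·8.09877 + 0.61·6.45694 = 7.48463.

7.485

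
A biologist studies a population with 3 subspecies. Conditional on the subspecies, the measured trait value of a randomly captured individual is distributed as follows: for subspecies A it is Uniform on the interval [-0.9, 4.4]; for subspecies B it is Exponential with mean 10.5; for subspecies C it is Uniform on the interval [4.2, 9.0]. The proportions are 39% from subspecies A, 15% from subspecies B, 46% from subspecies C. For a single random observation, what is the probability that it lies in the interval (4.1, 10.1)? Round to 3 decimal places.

0.526

Conditional on each subspecies, P(4.1 < X < 10.1): A: 0.0566038; B: 0.29457; C: 1.
By total probability, P(4.1 < X < 10.1) = 0.39·0.0566038 + 0.15·0.29457 + 0.46·1 = 0.526261.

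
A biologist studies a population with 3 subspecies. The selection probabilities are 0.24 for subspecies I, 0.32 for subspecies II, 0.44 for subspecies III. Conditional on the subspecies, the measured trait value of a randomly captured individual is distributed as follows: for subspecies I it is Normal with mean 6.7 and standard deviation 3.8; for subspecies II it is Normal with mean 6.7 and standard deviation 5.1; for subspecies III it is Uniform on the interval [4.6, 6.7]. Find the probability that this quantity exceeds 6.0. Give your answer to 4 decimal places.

0.4617

Conditional on each subspecies, P(X > 6.0): I: 0.573076; II: 0.554585; III: 0.333333.
By total probability, P(X > 6.0) = 0.24·0.573076 + 0.32·0.554585 + 0.44·0.333333 = 0.461672.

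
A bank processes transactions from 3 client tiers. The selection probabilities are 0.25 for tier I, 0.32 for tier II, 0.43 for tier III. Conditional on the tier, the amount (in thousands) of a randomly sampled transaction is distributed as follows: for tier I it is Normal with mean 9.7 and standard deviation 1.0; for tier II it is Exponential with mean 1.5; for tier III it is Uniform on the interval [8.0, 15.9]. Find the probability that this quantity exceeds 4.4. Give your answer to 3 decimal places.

Conditional on each tier, P(X > 4.4): I: 1; II: 0.0532193; III: 1.
By total probability, P(X > 4.4) = 0.25·1 + 0.32·0.0532193 + 0.43·1 = 0.69703.

0.697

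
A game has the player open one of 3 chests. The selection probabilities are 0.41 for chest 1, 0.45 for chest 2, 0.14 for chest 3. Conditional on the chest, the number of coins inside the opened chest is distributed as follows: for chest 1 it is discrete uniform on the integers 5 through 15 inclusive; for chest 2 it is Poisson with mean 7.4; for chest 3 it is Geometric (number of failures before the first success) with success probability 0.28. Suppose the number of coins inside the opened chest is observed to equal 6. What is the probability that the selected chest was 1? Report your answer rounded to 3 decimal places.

0.353

Likelihoods P(X=6 | ·): 1: 0.0909091; 2: 0.139405; 3: 0.0390079.
Posterior ∝ prior × likelihood. Numerator for 1: 0.41·0.0909091 = 0.0372727.
Normalizing constant: 0.41·0.0909091 + 0.45·0.139405 + 0.14·0.0390079 = 0.105466.
P(1 | observation) = 0.0372727 / 0.105466 = 0.353409.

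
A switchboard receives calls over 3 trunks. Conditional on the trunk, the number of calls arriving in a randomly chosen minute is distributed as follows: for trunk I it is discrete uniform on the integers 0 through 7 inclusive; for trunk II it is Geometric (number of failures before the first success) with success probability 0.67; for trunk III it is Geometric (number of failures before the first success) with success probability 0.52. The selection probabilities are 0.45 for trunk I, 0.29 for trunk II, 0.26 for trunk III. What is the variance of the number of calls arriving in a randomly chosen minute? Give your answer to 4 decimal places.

5.0085

Per component, I: μ=3.5, E[X²]=17.5; II: μ=0.492537, E[X²]=0.977723; III: μ=0.923077, E[X²]=2.62722.
E[X] = 0.45·3.5 + 0.29·0.492537 + 0.26·0.923077 = 1.95784.
E[X²] = 0.45·17.5 + 0.29·0.977723 + 0.26·2.62722 = 8.84162.
Var(X) = E[X²] − (E[X])² = 8.84162 − 3.83312 = 5.0085.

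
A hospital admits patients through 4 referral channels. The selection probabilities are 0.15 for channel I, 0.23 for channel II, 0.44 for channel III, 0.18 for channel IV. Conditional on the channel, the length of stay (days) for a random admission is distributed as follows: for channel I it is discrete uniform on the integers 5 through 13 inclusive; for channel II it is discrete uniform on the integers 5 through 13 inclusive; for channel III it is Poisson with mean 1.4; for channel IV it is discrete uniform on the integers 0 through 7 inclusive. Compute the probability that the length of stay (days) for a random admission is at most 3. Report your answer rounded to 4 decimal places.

Conditional on each channel, P(X ≤ 3): I: 0; II: 0; III: 0.946275; IV: 0.5.
By total probability, P(X ≤ 3) = 0.15·0 + 0.23·0 + 0.44·0.946275 + 0.18·0.5 = 0.506361.

0.5064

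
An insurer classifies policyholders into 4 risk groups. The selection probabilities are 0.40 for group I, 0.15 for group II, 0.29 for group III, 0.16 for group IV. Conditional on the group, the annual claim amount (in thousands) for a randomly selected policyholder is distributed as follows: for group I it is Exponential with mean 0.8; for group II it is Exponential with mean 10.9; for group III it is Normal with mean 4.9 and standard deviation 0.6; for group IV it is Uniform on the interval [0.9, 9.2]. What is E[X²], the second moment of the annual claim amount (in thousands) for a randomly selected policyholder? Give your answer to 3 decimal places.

48.221

For each component E[X²] = Var + (mean)², giving I: 1.28; II: 237.62; III: 24.37; IV: 31.2433.
Overall E[X²] = 0.4·1.28 + 0.15·237.62 + 0.29·24.37 + 0.16·31.2433 = 48.2212.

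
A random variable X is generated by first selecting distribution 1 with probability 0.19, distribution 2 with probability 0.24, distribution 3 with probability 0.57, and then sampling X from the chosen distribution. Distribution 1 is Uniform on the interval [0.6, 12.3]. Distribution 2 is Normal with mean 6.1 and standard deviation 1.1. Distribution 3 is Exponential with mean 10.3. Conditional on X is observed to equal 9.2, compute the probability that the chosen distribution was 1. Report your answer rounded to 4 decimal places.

Likelihoods f(9.2 | ·): 1: 0.0854701; 2: 0.00683757; 3: 0.039742.
Posterior ∝ prior × likelihood. Numerator for 1: 0.19·0.0854701 = 0.0162393.
Normalizing constant: 0.19·0.0854701 + 0.24·0.00683757 + 0.57·0.039742 = 0.0405332.
P(1 | observation) = 0.0162393 / 0.0405332 = 0.400642.

0.4006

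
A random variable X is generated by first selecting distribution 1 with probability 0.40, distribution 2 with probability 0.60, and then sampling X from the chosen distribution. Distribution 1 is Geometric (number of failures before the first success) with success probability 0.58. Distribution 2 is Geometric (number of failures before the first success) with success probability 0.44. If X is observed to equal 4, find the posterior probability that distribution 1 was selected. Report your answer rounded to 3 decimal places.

Likelihoods P(X=4 | ·): 1: 0.0180478; 2: 0.0432718.
Posterior ∝ prior × likelihood. Numerator for 1: 0.4·0.0180478 = 0.00721913.
Normalizing constant: 0.4·0.0180478 + 0.6·0.0432718 = 0.0331822.
P(1 | observation) = 0.00721913 / 0.0331822 = 0.21756.

0.218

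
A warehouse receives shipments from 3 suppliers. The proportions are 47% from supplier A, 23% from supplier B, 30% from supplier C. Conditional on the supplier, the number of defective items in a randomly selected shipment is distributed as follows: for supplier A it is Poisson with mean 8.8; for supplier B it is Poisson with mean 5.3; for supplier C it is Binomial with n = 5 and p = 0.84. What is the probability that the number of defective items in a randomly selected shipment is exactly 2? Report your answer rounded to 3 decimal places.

Conditional on each supplier, P(X = 2): A: 0.00583638; B: 0.0701069; C: 0.0289014.
By total probability, P(X = 2) = 0.47·0.00583638 + 0.23·0.0701069 + 0.3·0.0289014 = 0.0275381.

0.028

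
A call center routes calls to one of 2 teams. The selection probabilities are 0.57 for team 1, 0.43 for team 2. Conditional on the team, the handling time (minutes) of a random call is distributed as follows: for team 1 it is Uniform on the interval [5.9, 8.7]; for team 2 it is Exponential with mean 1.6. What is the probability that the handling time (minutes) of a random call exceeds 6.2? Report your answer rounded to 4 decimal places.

0.5179

Conditional on each team, P(X > 6.2): 1: 0.892857; 2: 0.0207543.
By total probability, P(X > 6.2) = 0.57·0.892857 + 0.43·0.0207543 = 0.517853.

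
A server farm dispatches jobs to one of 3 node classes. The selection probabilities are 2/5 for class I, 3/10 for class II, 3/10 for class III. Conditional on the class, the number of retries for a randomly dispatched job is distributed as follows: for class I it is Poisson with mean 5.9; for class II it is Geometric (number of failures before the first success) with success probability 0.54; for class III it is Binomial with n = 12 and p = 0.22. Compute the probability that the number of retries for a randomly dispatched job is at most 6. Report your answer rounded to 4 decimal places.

0.8456

Conditional on each class, P(X ≤ 6): I: 0.622361; II: 0.995642; III: 0.993154.
By total probability, P(X ≤ 6) = 0.4·0.622361 + 0.3·0.995642 + 0.3·0.993154 = 0.845583.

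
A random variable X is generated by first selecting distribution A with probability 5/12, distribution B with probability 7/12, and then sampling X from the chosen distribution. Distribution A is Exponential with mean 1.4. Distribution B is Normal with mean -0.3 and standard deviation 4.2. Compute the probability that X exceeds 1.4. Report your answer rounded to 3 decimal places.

Conditional on each component, P(X > 1.4): A: 0.367879; B: 0.342826.
By total probability, P(X > 1.4) = 0.416667·0.367879 + 0.583333·0.342826 = 0.353265.

0.353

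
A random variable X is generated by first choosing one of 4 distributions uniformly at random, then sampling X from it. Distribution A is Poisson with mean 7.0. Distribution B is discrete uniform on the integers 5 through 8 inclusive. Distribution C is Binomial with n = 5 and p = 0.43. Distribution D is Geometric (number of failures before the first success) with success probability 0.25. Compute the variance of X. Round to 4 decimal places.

Per component, A: μ=7, E[X²]=56; B: μ=6.5, E[X²]=43.5; C: μ=2.15, E[X²]=5.848; D: μ=3, E[X²]=21.
E[X] = 0.25·7 + 0.25·6.5 + 0.25·2.15 + 0.25·3 = 4.6625.
E[X²] = 0.25·56 + 0.25·43.5 + 0.25·5.848 + 0.25·21 = 31.587.
Var(X) = E[X²] − (E[X])² = 31.587 − 21.7389 = 9.84809.

9.8481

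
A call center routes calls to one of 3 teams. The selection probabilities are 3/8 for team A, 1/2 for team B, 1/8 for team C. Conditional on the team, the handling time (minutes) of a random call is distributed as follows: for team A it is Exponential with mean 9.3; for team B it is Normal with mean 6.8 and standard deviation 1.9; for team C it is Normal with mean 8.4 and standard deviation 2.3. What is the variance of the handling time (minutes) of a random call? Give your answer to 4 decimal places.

Per component, A: μ=9.3, E[X²]=172.98; B: μ=6.8, E[X²]=49.85; C: μ=8.4, E[X²]=75.85.
E[X] = 0.375·9.3 + 0.5·6.8 + 0.125·8.4 = 7.9375.
E[X²] = 0.375·172.98 + 0.5·49.85 + 0.125·75.85 = 99.2738.
Var(X) = E[X²] − (E[X])² = 99.2738 − 63.0039 = 36.2698.

36.2698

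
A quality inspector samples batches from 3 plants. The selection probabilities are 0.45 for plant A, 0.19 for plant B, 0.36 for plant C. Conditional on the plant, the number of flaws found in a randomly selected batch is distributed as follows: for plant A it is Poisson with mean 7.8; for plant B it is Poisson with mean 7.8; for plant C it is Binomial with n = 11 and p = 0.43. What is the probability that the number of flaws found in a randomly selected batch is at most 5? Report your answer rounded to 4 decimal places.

Conditional on each plant, P(X ≤ 5): A: 0.210251; B: 0.210251; C: 0.683446.
By total probability, P(X ≤ 5) = 0.45·0.210251 + 0.19·0.210251 + 0.36·0.683446 = 0.380601.

0.3806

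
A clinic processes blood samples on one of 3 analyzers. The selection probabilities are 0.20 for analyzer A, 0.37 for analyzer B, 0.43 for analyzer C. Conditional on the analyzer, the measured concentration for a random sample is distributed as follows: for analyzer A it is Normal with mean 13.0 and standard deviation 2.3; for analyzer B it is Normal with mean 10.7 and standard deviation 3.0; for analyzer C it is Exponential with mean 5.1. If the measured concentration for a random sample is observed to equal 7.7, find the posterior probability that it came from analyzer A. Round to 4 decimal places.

Likelihoods f(7.7 | ·): A: 0.0121934; B: 0.0806569; C: 0.0433242.
Posterior ∝ prior × likelihood. Numerator for A: 0.2·0.0121934 = 0.00243869.
Normalizing constant: 0.2·0.0121934 + 0.37·0.0806569 + 0.43·0.0433242 = 0.0509111.
P(A | observation) = 0.00243869 / 0.0509111 = 0.0479009.

0.0479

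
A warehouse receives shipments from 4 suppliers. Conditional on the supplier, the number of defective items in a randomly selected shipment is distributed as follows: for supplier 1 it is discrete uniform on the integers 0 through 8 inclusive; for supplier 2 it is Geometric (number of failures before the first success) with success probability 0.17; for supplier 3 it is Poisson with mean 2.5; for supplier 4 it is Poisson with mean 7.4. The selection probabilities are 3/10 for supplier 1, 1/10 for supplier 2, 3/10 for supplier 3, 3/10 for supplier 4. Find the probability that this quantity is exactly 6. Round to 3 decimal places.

Conditional on each supplier, P(X = 6): 1: 0.111111; 2: 0.0555799; 3: 0.0278337; 4: 0.139405.
By total probability, P(X = 6) = 0.3·0.111111 + 0.1·0.0555799 + 0.3·0.0278337 + 0.3·0.139405 = 0.089063.

0.089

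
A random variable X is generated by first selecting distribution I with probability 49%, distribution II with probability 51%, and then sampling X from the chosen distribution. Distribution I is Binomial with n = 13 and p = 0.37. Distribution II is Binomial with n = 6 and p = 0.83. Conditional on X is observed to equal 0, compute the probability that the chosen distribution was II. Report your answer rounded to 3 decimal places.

0.010

Likelihoods P(X=0 | ·): I: 0.00246279; II: 2.41376e-05.
Posterior ∝ prior × likelihood. Numerator for II: 0.51·2.41376e-05 = 1.23102e-05.
Normalizing constant: 0.49·0.00246279 + 0.51·2.41376e-05 = 0.00121908.
P(II | observation) = 1.23102e-05 / 0.00121908 = 0.0100979.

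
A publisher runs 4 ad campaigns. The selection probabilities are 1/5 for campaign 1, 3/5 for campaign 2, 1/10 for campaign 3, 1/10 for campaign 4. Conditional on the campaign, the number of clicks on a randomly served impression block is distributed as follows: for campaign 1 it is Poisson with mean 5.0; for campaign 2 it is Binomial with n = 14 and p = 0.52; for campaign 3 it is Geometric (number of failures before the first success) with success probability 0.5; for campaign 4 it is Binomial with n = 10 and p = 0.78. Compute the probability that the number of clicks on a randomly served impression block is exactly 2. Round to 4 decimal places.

0.0316

Conditional on each campaign, P(X = 2): 1: 0.0842243; 2: 0.00368081; 3: 0.125; 4: 0.000150239.
By total probability, P(X = 2) = 0.2·0.0842243 + 0.6·0.00368081 + 0.1·0.125 + 0.1·0.000150239 = 0.0315684.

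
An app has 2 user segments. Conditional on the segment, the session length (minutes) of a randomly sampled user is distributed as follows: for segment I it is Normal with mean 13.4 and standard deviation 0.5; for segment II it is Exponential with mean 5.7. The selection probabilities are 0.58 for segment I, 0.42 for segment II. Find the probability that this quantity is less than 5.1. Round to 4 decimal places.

0.2483

Conditional on each segment, P(X < 5.1): I: 0; II: 0.591285.
By total probability, P(X < 5.1) = 0.58·0 + 0.42·0.591285 = 0.24834.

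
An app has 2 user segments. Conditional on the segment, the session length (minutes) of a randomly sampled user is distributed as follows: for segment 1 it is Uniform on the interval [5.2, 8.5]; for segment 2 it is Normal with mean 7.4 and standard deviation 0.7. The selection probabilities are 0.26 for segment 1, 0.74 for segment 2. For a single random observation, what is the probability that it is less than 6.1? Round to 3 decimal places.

0.094

Conditional on each segment, P(X < 6.1): 1: 0.272727; 2: 0.0316454.
By total probability, P(X < 6.1) = 0.26·0.272727 + 0.74·0.0316454 = 0.0943267.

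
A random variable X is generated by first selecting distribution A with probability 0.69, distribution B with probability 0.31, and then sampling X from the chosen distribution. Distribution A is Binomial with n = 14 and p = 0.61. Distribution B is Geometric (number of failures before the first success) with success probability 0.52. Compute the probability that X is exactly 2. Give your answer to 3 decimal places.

Conditional on each component, P(X = 2): A: 0.000419253; B: 0.119808.
By total probability, P(X = 2) = 0.69·0.000419253 + 0.31·0.119808 = 0.0374298.

0.037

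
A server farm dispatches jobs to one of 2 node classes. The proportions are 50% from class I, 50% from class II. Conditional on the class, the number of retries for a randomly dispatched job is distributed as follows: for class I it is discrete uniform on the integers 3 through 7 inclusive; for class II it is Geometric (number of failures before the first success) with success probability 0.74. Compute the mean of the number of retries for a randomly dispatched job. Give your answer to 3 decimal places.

2.676

Component means — I: 5; II: 0.351351.
E[X] = 0.5·5 + 0.5·0.351351 = 2.67568.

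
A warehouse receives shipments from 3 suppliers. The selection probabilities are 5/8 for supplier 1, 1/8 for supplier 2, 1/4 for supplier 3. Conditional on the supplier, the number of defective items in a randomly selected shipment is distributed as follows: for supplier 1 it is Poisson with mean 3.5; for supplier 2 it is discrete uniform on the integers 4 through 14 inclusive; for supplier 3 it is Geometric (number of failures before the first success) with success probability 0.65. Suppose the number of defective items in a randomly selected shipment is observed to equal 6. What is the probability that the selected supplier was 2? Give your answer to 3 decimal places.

Likelihoods P(X=6 | ·): 1: 0.0770983; 2: 0.0909091; 3: 0.00119487.
Posterior ∝ prior × likelihood. Numerator for 2: 0.125·0.0909091 = 0.0113636.
Normalizing constant: 0.625·0.0770983 + 0.125·0.0909091 + 0.25·0.00119487 = 0.0598488.
P(2 | observation) = 0.0113636 / 0.0598488 = 0.189872.

0.190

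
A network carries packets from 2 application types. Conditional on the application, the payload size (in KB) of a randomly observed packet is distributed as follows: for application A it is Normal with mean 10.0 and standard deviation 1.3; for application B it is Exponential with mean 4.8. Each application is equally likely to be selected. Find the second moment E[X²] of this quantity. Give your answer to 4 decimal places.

For each component E[X²] = Var + (mean)², giving A: 101.69; B: 46.08.
Overall E[X²] = 0.5·101.69 + 0.5·46.08 = 73.885.

73.8850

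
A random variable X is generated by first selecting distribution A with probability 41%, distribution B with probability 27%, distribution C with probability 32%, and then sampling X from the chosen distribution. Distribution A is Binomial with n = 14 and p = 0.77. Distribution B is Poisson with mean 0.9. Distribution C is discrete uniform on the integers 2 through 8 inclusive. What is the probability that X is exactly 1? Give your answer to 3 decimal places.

0.099

Conditional on each component, P(X = 1): A: 5.43351e-08; B: 0.365913; C: 0.
By total probability, P(X = 1) = 0.41·5.43351e-08 + 0.27·0.365913 + 0.32·0 = 0.0987964.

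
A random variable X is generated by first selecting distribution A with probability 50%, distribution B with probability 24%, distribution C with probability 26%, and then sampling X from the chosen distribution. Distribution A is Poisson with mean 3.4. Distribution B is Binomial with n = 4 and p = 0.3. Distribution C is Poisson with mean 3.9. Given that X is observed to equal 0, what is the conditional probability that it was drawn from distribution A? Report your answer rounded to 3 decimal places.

Likelihoods P(X=0 | ·): A: 0.0333733; B: 0.2401; C: 0.0202419.
Posterior ∝ prior × likelihood. Numerator for A: 0.5·0.0333733 = 0.0166866.
Normalizing constant: 0.5·0.0333733 + 0.24·0.2401 + 0.26·0.0202419 = 0.0795735.
P(A | observation) = 0.0166866 / 0.0795735 = 0.209701.

0.210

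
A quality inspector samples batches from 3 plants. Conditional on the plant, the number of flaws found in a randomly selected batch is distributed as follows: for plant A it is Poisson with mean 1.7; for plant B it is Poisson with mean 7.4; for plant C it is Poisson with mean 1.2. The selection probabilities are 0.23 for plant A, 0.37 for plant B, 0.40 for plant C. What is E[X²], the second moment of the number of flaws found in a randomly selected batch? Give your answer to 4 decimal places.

For each component E[X²] = Var + (mean)², giving A: 4.59; B: 62.16; C: 2.64.
Overall E[X²] = 0.23·4.59 + 0.37·62.16 + 0.4·2.64 = 25.1109.

25.1109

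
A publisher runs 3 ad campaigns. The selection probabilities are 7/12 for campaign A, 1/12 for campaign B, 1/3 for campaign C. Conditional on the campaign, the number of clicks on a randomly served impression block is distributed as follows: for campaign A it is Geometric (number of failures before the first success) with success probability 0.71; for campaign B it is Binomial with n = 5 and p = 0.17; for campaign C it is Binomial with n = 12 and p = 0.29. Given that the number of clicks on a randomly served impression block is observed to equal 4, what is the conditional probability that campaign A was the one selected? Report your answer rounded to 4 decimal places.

0.0373

Likelihoods P(X=4 | ·): A: 0.0050217; B: 0.00346612; C: 0.226081.
Posterior ∝ prior × likelihood. Numerator for A: 0.583333·0.0050217 = 0.00292932.
Normalizing constant: 0.583333·0.0050217 + 0.0833333·0.00346612 + 0.333333·0.226081 = 0.0785785.
P(A | observation) = 0.00292932 / 0.0785785 = 0.0372789.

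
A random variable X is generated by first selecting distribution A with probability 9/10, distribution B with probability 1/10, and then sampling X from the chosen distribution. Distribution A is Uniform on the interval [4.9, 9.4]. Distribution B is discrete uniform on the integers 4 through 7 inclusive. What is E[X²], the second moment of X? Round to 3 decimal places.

For each component E[X²] = Var + (mean)², giving A: 52.81; B: 31.5.
Overall E[X²] = 0.9·52.81 + 0.1·31.5 = 50.679.

50.679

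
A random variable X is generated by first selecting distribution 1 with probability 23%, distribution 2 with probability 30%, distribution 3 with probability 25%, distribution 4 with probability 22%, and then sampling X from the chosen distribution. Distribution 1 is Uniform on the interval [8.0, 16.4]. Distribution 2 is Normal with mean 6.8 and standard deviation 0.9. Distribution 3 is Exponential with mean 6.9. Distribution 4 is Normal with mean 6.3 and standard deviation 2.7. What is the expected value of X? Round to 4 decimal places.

Component means — 1: 12.2; 2: 6.8; 3: 6.9; 4: 6.3.
E[X] = 0.23·12.2 + 0.3·6.8 + 0.25·6.9 + 0.22·6.3 = 7.957.

7.9570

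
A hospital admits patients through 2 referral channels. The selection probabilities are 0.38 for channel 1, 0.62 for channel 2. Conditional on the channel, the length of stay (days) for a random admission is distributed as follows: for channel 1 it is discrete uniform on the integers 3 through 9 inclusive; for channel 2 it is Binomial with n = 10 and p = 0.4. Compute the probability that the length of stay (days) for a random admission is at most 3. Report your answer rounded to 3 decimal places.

0.291

Conditional on each channel, P(X ≤ 3): 1: 0.142857; 2: 0.382281.
By total probability, P(X ≤ 3) = 0.38·0.142857 + 0.62·0.382281 = 0.2913.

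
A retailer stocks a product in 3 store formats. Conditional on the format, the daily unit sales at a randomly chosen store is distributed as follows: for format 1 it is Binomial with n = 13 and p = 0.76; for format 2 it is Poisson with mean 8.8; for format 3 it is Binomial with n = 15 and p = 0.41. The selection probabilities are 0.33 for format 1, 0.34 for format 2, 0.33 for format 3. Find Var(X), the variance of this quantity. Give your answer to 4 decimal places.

7.4058

Per component, 1: μ=9.88, E[X²]=99.9856; 2: μ=8.8, E[X²]=86.24; 3: μ=6.15, E[X²]=41.451.
E[X] = 0.33·9.88 + 0.34·8.8 + 0.33·6.15 = 8.2819.
E[X²] = 0.33·99.9856 + 0.34·86.24 + 0.33·41.451 = 75.9957.
Var(X) = E[X²] − (E[X])² = 75.9957 − 68.5899 = 7.40581.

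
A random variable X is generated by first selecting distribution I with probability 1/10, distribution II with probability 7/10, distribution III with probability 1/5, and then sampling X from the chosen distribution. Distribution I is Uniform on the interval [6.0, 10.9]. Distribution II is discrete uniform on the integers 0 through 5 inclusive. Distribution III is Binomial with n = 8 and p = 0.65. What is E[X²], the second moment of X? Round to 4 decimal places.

For each component E[X²] = Var + (mean)², giving I: 73.4033; II: 9.16667; III: 28.86.
Overall E[X²] = 0.1·73.4033 + 0.7·9.16667 + 0.2·28.86 = 19.529.

19.5290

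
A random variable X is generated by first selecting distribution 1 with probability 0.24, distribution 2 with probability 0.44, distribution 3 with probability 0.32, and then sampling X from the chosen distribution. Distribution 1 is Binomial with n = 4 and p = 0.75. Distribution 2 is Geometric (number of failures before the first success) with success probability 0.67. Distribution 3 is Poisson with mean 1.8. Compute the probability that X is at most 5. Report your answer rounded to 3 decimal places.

0.996

Conditional on each component, P(X ≤ 5): 1: 1; 2: 0.998709; 3: 0.989622.
By total probability, P(X ≤ 5) = 0.24·1 + 0.44·0.998709 + 0.32·0.989622 = 0.996111.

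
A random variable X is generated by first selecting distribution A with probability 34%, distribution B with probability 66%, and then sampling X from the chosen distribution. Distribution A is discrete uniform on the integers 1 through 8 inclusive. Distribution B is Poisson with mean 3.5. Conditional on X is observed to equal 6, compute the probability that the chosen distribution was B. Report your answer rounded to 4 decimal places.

0.5449

Likelihoods P(X=6 | ·): A: 0.125; B: 0.0770983.
Posterior ∝ prior × likelihood. Numerator for B: 0.66·0.0770983 = 0.0508849.
Normalizing constant: 0.34·0.125 + 0.66·0.0770983 = 0.0933849.
P(B | observation) = 0.0508849 / 0.0933849 = 0.544894.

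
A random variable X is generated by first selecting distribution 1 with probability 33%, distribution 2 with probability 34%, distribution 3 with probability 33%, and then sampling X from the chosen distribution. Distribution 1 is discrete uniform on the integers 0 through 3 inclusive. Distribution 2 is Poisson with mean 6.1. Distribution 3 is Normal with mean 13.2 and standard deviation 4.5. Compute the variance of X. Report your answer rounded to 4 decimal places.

32.1065

Per component, 1: μ=1.5, E[X²]=3.5; 2: μ=6.1, E[X²]=43.31; 3: μ=13.2, E[X²]=194.49.
E[X] = 0.33·1.5 + 0.34·6.1 + 0.33·13.2 = 6.925.
E[X²] = 0.33·3.5 + 0.34·43.31 + 0.33·194.49 = 80.0621.
Var(X) = E[X²] − (E[X])² = 80.0621 − 47.9556 = 32.1065.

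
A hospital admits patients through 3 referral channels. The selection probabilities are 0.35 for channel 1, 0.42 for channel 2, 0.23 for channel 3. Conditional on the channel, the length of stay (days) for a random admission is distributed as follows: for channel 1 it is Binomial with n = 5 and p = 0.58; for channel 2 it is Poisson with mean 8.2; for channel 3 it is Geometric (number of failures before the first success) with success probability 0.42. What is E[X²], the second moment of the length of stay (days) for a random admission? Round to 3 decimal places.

36.249

For each component E[X²] = Var + (mean)², giving 1: 9.628; 2: 75.44; 3: 5.19501.
Overall E[X²] = 0.35·9.628 + 0.42·75.44 + 0.23·5.19501 = 36.2495.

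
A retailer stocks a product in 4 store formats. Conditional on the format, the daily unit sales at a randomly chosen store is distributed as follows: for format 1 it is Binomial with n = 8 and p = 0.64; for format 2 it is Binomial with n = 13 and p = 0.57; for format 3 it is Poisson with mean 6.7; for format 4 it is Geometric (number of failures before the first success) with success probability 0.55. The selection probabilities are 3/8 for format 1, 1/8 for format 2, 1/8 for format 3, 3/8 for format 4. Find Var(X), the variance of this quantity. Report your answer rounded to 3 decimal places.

9.116

Per component, 1: μ=5.12, E[X²]=28.0576; 2: μ=7.41, E[X²]=58.0944; 3: μ=6.7, E[X²]=51.59; 4: μ=0.818182, E[X²]=2.15702.
E[X] = 0.375·5.12 + 0.125·7.41 + 0.125·6.7 + 0.375·0.818182 = 3.99057.
E[X²] = 0.375·28.0576 + 0.125·58.0944 + 0.125·51.59 + 0.375·2.15702 = 25.041.
Var(X) = E[X²] − (E[X])² = 25.041 − 15.9246 = 9.1164.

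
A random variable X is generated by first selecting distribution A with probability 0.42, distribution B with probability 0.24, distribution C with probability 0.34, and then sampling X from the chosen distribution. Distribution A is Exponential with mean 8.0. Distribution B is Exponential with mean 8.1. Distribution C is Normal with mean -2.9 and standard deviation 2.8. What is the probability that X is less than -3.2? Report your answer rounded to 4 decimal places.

Conditional on each component, P(X < -3.2): A: 0; B: 0; C: 0.457338.
By total probability, P(X < -3.2) = 0.42·0 + 0.24·0 + 0.34·0.457338 = 0.155495.

0.1555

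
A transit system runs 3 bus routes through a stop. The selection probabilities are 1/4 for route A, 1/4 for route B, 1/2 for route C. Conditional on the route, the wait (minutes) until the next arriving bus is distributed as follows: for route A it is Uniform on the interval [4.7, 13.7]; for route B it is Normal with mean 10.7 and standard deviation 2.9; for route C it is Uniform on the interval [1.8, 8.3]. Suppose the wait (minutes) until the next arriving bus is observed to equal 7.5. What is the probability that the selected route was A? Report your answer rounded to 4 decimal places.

0.2251

Likelihoods f(7.5 | ·): A: 0.111111; B: 0.0748366; C: 0.153846.
Posterior ∝ prior × likelihood. Numerator for A: 0.25·0.111111 = 0.0277778.
Normalizing constant: 0.25·0.111111 + 0.25·0.0748366 + 0.5·0.153846 = 0.12341.
P(A | observation) = 0.0277778 / 0.12341 = 0.225085.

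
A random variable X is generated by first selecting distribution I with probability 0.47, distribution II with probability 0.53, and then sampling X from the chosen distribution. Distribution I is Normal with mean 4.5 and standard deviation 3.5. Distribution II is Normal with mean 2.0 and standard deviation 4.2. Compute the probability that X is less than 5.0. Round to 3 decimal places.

0.666

Conditional on each component, P(X < 5.0): I: 0.556798; II: 0.762475.
By total probability, P(X < 5.0) = 0.47·0.556798 + 0.53·0.762475 = 0.665807.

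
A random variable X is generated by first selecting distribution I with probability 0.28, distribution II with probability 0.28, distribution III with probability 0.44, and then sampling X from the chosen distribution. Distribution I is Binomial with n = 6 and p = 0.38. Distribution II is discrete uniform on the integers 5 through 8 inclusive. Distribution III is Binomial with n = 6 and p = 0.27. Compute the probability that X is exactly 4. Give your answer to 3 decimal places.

0.052

Conditional on each component, P(X = 4): I: 0.120229; II: 0; III: 0.0424807.
By total probability, P(X = 4) = 0.28·0.120229 + 0.28·0 + 0.44·0.0424807 = 0.0523556.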